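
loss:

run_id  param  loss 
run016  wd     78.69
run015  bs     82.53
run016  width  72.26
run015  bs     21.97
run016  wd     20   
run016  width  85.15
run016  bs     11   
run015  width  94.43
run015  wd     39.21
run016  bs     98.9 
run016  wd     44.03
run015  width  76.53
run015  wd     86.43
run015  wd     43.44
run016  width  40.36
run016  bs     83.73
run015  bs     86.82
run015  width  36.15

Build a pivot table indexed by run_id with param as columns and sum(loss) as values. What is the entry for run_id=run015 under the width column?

Rows with run_id=run015 and param=width: loss values are 94.43, 76.53, 36.15.
94.43 + 76.53 + 36.15 = 207.11.

207.11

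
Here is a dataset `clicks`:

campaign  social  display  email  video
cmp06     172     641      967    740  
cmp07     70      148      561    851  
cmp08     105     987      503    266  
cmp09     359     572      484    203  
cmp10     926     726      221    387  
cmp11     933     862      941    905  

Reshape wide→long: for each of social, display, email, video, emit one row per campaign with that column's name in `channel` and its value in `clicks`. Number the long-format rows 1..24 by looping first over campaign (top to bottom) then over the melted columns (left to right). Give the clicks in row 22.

24 rows total (6 × 4). Row 22: index ⌊(22-1)/4⌋ = 5 into campaign → cmp11; (22-1) mod 4 = 1 into the melted columns → display.
So row 22 is (cmp11, display, 862); clicks = 862.

862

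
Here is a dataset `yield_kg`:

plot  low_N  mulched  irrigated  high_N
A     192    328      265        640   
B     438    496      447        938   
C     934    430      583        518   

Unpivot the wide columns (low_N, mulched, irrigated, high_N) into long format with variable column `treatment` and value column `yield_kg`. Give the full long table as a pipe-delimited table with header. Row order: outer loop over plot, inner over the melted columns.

| plot | treatment | yield_kg |
| A | low_N | 192 |
| A | mulched | 328 |
| A | irrigated | 265 |
| A | high_N | 640 |
| B | low_N | 438 |
| B | mulched | 496 |
| B | irrigated | 447 |
| B | high_N | 938 |
| C | low_N | 934 |
| C | mulched | 430 |
| C | irrigated | 583 |
| C | high_N | 518 |

Each (plot, column) pair becomes one row: 3 × 4 = 12 rows.
For example, (A, low_N) → yield_kg=192.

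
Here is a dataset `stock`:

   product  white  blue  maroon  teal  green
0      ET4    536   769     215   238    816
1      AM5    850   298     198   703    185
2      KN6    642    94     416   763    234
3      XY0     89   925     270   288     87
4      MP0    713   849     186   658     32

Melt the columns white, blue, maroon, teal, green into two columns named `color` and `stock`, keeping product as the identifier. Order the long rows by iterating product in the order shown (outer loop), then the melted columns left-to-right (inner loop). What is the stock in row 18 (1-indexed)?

25 rows total (5 × 5). Row 18: index ⌊(18-1)/5⌋ = 3 into product → XY0; (18-1) mod 5 = 2 into the melted columns → maroon.
So row 18 is (XY0, maroon, 270); stock = 270.

270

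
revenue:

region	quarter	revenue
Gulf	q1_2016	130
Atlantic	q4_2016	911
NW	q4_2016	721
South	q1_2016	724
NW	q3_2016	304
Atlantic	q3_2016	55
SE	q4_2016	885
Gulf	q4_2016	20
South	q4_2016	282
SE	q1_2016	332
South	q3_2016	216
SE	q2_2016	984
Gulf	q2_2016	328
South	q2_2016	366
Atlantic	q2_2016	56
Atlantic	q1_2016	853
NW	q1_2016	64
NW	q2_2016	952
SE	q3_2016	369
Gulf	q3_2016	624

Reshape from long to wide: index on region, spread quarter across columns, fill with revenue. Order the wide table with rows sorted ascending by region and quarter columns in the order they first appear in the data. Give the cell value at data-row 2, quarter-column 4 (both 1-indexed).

328

With rows sorted ascending by region, row 2 is region=Gulf. quarter columns in first-appearance order: q1_2016, q4_2016, q3_2016, q2_2016; column 4 is q2_2016.
Long rows with region=Gulf, quarter=q2_2016: revenue = 328.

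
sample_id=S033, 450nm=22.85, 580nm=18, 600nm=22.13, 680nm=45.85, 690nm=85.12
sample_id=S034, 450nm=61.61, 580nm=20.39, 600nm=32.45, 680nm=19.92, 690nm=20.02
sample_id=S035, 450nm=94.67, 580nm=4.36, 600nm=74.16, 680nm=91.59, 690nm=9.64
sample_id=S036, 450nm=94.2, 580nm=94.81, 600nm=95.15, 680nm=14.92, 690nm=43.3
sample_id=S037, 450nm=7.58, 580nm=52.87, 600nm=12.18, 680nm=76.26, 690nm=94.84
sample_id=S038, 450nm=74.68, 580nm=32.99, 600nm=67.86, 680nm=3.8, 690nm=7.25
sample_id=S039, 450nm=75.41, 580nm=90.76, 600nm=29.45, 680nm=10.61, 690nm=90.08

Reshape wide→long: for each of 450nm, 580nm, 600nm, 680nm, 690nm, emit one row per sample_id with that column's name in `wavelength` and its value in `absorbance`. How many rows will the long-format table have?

35

7 sample_id values × 5 melted columns = 35 rows.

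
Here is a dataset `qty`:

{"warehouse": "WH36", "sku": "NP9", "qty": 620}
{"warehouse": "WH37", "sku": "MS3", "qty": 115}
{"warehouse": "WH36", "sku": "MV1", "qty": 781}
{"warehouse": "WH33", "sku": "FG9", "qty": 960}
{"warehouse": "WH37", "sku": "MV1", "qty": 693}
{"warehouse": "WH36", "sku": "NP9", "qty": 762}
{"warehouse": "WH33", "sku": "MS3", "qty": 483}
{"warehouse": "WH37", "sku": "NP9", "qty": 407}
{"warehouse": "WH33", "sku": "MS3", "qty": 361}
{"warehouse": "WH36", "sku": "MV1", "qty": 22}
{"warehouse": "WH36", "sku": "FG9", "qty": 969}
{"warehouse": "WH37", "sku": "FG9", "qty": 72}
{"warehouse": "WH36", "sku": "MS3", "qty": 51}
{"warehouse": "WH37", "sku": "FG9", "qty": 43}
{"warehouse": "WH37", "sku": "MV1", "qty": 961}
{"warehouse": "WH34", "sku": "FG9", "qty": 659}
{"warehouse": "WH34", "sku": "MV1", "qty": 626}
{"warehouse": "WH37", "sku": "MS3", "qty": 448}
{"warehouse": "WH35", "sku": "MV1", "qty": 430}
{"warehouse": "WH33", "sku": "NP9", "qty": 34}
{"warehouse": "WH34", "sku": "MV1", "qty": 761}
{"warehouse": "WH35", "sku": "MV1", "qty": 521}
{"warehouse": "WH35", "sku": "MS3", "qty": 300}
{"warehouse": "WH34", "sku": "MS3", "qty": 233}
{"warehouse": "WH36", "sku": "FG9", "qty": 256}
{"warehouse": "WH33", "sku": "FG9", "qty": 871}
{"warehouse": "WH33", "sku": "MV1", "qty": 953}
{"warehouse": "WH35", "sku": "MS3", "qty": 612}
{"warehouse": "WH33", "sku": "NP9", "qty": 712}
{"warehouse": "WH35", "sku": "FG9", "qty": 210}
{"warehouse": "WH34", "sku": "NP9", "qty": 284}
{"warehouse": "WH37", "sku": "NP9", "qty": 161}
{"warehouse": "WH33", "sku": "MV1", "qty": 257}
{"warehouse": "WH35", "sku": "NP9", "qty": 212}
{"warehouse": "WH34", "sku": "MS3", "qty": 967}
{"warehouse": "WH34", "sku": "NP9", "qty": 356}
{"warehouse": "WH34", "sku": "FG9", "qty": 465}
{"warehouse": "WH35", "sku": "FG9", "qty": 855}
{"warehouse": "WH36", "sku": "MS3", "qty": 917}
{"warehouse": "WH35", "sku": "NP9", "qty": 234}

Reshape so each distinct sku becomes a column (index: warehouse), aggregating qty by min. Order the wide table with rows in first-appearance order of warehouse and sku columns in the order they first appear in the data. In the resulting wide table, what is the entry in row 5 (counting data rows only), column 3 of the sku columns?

430

With rows in first-appearance order of warehouse, row 5 is warehouse=WH35. sku columns in first-appearance order: NP9, MS3, MV1, FG9; column 3 is MV1.
Long rows with warehouse=WH35, sku=MV1: min(430, 521) = 430.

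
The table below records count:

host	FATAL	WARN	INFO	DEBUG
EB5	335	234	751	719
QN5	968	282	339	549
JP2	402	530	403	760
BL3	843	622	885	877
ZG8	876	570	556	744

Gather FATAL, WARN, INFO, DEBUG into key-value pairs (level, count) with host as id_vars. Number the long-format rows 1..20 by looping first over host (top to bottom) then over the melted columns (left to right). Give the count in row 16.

20 rows total (5 × 4). Row 16: index ⌊(16-1)/4⌋ = 3 into host → BL3; (16-1) mod 4 = 3 into the melted columns → DEBUG.
So row 16 is (BL3, DEBUG, 877); count = 877.

877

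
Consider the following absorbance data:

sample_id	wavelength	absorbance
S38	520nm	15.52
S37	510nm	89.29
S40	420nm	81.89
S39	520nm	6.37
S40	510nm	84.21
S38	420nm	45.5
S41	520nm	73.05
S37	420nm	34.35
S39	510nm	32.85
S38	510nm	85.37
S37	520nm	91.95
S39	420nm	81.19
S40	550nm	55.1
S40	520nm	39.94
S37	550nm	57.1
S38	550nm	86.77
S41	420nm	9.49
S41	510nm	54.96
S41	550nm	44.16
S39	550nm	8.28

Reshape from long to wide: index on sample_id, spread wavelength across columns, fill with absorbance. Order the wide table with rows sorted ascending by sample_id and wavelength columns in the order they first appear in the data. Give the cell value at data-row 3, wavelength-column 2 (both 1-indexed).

32.85

With rows sorted ascending by sample_id, row 3 is sample_id=S39. wavelength columns in first-appearance order: 520nm, 510nm, 420nm, 550nm; column 2 is 510nm.
Long rows with sample_id=S39, wavelength=510nm: absorbance = 32.85.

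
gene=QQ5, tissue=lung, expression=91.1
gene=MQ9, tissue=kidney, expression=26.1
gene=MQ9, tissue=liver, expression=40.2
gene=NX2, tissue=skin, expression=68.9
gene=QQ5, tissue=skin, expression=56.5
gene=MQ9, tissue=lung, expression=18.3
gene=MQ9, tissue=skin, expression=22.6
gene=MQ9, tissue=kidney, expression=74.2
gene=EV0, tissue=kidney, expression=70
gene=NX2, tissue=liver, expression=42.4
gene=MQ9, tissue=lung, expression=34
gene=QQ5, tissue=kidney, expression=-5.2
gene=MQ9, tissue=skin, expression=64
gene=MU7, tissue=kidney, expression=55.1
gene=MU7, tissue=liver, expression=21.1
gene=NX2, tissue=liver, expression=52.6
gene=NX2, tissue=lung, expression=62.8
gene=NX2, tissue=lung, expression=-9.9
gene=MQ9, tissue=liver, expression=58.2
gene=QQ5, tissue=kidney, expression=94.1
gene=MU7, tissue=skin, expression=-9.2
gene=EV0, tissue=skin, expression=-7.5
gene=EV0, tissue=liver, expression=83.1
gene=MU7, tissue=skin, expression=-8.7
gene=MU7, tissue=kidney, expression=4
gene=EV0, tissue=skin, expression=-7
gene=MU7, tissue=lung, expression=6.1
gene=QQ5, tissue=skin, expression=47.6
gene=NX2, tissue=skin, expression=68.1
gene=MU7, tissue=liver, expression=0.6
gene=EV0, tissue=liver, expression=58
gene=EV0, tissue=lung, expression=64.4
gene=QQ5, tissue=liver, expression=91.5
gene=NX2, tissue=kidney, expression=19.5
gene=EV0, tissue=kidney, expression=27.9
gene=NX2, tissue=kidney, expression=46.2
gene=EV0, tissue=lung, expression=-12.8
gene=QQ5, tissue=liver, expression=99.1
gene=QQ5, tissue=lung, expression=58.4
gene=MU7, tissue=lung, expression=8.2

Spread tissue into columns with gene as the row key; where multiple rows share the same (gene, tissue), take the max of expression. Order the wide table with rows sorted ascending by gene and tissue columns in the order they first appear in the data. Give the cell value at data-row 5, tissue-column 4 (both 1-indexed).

With rows sorted ascending by gene, row 5 is gene=QQ5. tissue columns in first-appearance order: lung, kidney, liver, skin; column 4 is skin.
Long rows with gene=QQ5, tissue=skin: max(56.5, 47.6) = 56.5.

56.5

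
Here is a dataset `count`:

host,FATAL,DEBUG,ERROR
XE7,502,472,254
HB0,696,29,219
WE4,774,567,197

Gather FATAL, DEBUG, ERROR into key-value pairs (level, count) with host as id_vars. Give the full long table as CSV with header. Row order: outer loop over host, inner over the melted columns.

host,level,count
XE7,FATAL,502
XE7,DEBUG,472
XE7,ERROR,254
HB0,FATAL,696
HB0,DEBUG,29
HB0,ERROR,219
WE4,FATAL,774
WE4,DEBUG,567
WE4,ERROR,197

Each (host, column) pair becomes one row: 3 × 3 = 9 rows.
For example, (XE7, FATAL) → count=502.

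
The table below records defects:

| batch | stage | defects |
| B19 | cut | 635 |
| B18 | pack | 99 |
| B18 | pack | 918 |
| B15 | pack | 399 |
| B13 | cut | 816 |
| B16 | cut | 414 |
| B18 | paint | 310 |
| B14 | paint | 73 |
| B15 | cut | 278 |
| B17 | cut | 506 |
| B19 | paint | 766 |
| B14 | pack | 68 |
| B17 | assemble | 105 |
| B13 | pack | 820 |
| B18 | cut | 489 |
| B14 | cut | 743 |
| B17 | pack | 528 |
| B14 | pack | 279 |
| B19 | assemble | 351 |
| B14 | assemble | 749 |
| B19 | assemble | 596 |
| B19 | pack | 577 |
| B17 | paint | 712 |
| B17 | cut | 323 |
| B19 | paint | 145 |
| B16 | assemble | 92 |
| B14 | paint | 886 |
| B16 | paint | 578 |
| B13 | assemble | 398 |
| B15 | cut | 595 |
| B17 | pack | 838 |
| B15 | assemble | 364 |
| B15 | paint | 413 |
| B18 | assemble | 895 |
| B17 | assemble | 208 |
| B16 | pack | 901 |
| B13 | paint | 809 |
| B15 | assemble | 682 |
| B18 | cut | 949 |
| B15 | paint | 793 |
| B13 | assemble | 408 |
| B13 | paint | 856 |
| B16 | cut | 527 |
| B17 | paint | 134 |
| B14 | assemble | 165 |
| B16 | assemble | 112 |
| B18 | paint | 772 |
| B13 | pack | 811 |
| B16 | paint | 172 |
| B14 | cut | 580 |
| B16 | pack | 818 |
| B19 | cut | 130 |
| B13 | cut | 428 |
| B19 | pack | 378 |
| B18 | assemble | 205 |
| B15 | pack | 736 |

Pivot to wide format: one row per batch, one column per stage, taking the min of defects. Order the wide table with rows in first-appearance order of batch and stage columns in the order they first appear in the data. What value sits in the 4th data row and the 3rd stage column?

809

With rows in first-appearance order of batch, row 4 is batch=B13. stage columns in first-appearance order: cut, pack, paint, assemble; column 3 is paint.
Long rows with batch=B13, stage=paint: min(809, 856) = 809.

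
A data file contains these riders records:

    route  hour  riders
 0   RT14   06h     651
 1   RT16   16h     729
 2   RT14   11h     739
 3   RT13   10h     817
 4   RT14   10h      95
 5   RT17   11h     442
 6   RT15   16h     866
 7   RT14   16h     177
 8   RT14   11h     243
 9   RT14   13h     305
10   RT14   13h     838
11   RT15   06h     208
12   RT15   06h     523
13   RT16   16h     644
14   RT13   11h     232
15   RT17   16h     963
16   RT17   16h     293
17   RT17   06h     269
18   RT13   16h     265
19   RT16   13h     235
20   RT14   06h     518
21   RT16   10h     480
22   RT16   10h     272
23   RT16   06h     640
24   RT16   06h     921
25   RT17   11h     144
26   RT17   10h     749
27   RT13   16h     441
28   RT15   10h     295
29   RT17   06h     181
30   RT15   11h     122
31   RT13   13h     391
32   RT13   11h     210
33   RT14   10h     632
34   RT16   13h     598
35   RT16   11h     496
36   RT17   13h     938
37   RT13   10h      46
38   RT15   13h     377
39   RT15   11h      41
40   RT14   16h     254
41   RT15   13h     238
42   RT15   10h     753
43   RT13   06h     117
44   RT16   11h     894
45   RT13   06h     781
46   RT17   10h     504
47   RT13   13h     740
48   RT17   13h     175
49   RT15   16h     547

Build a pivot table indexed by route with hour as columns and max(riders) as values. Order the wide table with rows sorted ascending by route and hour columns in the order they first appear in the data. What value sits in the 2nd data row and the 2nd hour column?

With rows sorted ascending by route, row 2 is route=RT14. hour columns in first-appearance order: 06h, 16h, 11h, 10h, 13h; column 2 is 16h.
Long rows with route=RT14, hour=16h: max(177, 254) = 254.

254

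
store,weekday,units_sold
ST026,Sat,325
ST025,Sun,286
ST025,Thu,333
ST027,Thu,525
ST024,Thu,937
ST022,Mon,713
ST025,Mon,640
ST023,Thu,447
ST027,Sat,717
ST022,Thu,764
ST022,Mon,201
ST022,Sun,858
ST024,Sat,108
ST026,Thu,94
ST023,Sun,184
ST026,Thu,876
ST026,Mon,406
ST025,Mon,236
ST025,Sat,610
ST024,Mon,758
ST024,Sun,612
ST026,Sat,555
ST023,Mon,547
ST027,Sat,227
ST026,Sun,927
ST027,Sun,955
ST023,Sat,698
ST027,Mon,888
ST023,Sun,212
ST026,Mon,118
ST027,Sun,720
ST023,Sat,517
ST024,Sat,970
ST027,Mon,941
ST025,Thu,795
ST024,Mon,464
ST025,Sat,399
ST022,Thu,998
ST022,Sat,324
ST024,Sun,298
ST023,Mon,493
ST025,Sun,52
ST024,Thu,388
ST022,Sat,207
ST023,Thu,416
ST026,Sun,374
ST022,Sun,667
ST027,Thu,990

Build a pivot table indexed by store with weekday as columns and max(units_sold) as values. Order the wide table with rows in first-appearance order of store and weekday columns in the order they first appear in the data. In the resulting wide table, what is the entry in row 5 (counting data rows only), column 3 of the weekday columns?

With rows in first-appearance order of store, row 5 is store=ST022. weekday columns in first-appearance order: Sat, Sun, Thu, Mon; column 3 is Thu.
Long rows with store=ST022, weekday=Thu: max(764, 998) = 998.

998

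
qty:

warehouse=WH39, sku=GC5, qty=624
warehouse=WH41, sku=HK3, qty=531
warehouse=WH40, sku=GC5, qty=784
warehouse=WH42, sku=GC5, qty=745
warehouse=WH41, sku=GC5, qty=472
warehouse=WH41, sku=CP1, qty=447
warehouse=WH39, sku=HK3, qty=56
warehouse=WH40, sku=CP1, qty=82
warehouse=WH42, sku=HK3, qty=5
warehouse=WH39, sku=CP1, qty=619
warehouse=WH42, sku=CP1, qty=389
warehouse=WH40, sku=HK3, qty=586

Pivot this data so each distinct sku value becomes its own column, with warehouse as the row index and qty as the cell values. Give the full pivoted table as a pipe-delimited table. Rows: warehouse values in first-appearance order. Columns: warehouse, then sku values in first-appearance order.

| warehouse | GC5 | HK3 | CP1 |
| WH39 | 624 | 56 | 619 |
| WH41 | 472 | 531 | 447 |
| WH40 | 784 | 586 | 82 |
| WH42 | 745 | 5 | 389 |

Columns: warehouse plus the 3 distinct sku values (GC5, HK3, CP1).
For example, row WH39 column GC5 takes qty=624 from the long row (WH39, GC5).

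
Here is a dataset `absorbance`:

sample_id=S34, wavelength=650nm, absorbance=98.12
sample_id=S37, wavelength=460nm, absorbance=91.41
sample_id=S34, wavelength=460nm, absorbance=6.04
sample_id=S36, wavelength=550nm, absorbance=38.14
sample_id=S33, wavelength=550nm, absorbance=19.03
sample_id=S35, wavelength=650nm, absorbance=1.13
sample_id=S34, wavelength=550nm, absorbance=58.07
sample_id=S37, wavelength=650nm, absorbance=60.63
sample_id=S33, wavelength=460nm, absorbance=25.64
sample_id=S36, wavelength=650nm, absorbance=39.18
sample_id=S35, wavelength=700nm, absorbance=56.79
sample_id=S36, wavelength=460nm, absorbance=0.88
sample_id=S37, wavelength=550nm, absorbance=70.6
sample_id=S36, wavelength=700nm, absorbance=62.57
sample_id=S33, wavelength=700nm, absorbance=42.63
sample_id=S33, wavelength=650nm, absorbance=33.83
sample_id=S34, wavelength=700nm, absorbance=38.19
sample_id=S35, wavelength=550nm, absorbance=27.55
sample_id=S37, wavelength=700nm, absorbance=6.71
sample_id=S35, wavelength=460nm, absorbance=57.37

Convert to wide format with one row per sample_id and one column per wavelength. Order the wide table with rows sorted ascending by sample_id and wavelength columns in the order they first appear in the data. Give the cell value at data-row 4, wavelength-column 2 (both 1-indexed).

0.88

With rows sorted ascending by sample_id, row 4 is sample_id=S36. wavelength columns in first-appearance order: 650nm, 460nm, 550nm, 700nm; column 2 is 460nm.
Long rows with sample_id=S36, wavelength=460nm: absorbance = 0.88.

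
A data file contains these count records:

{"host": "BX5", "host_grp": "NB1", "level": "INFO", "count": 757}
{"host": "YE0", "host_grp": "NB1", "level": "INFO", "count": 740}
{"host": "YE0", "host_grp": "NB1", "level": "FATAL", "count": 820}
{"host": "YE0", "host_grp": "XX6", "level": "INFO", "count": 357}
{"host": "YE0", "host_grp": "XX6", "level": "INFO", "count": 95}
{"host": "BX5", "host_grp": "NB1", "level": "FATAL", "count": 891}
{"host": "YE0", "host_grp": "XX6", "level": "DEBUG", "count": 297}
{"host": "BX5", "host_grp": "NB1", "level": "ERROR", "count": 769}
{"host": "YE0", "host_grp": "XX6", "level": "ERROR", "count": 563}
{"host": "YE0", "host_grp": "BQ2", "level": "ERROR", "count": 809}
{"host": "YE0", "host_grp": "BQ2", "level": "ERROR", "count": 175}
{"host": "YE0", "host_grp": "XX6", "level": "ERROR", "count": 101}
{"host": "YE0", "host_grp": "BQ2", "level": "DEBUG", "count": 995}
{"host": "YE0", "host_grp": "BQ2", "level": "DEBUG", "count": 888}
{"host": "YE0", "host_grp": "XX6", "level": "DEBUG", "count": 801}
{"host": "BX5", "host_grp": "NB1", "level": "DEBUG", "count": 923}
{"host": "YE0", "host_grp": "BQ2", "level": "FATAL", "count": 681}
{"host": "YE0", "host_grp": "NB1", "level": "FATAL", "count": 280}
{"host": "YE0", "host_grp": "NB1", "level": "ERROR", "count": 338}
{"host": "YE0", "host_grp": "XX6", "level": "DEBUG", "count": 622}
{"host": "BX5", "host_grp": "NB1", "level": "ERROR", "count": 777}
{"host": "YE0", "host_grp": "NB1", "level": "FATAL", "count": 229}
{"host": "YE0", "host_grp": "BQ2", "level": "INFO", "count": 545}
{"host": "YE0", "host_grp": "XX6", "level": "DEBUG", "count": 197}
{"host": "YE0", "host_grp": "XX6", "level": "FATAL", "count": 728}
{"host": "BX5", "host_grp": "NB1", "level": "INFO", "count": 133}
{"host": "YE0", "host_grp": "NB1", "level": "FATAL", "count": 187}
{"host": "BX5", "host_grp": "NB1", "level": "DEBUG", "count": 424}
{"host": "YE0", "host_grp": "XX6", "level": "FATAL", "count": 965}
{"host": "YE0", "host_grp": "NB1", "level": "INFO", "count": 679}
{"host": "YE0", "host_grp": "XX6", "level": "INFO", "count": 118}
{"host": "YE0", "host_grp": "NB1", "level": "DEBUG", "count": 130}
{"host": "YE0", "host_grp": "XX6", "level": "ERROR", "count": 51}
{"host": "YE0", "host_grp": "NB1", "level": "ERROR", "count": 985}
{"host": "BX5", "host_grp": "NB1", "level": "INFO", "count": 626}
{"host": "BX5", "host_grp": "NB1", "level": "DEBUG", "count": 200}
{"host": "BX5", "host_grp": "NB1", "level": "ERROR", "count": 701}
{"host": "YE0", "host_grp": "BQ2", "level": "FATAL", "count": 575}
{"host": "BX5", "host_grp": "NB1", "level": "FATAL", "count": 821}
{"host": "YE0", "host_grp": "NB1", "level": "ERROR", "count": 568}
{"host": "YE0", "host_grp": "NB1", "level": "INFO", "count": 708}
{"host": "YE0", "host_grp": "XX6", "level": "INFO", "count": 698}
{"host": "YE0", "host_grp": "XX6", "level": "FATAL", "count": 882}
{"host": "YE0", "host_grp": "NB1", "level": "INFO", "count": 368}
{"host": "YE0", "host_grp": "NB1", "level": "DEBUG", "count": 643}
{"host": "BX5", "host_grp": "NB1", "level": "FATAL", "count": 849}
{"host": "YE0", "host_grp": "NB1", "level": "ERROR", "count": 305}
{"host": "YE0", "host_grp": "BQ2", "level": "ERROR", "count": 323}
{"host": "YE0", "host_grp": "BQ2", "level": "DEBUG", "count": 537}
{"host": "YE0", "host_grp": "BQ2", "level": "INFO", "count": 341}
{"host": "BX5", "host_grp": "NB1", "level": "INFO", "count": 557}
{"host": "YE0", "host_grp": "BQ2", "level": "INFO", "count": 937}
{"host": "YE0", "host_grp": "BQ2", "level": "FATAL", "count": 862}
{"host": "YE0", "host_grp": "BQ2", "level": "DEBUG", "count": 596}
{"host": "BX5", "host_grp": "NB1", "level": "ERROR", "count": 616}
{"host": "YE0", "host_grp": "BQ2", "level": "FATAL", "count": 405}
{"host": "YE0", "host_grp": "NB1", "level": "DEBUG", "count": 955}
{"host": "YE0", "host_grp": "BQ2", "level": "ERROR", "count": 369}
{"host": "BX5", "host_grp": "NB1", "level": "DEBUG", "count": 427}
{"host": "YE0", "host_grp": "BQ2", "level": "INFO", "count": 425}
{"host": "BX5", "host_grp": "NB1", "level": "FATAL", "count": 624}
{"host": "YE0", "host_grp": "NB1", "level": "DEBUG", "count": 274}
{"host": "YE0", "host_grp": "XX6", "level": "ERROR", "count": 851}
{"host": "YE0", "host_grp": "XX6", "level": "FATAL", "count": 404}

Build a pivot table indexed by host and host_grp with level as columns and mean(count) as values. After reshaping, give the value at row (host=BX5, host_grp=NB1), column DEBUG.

Rows with host=BX5, host_grp=NB1 and level=DEBUG: count values are 923, 424, 200, 427.
(923 + 424 + 200 + 427) / 4 = 493.50.

493.50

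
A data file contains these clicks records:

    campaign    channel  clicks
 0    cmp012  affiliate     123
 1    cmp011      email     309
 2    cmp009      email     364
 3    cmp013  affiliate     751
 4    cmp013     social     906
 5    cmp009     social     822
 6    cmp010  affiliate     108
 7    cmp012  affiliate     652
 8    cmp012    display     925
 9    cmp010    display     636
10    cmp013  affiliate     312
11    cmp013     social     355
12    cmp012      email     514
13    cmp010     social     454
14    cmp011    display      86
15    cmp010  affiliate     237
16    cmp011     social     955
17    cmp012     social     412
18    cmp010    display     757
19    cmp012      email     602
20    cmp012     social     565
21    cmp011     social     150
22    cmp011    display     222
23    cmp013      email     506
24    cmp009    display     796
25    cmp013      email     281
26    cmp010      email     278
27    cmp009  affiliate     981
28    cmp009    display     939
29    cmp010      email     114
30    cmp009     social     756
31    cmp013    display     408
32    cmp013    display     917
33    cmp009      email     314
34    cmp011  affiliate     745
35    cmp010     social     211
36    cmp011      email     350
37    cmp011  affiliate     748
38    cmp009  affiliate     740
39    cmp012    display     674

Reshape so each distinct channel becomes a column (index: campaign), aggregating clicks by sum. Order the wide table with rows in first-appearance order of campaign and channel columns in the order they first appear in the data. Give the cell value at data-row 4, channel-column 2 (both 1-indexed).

787

With rows in first-appearance order of campaign, row 4 is campaign=cmp013. channel columns in first-appearance order: affiliate, email, social, display; column 2 is email.
Long rows with campaign=cmp013, channel=email: 506 + 281 = 787.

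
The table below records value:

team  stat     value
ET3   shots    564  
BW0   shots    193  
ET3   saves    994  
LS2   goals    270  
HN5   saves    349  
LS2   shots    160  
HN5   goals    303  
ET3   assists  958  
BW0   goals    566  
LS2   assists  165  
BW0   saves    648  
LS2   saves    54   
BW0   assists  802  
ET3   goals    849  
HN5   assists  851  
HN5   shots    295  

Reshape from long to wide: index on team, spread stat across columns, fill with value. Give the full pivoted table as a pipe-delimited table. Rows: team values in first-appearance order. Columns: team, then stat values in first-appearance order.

Columns: team plus the 4 distinct stat values (shots, saves, goals, assists).
For example, row ET3 column shots takes value=564 from the long row (ET3, shots).

| team | shots | saves | goals | assists |
| ET3 | 564 | 994 | 849 | 958 |
| BW0 | 193 | 648 | 566 | 802 |
| LS2 | 160 | 54 | 270 | 165 |
| HN5 | 295 | 349 | 303 | 851 |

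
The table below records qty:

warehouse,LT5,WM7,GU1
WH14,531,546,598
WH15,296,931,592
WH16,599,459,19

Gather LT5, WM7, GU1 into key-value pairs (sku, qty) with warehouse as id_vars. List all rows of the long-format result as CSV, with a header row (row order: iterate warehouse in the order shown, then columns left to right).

Each (warehouse, column) pair becomes one row: 3 × 3 = 9 rows.
For example, (WH14, LT5) → qty=531.

warehouse,sku,qty
WH14,LT5,531
WH14,WM7,546
WH14,GU1,598
WH15,LT5,296
WH15,WM7,931
WH15,GU1,592
WH16,LT5,599
WH16,WM7,459
WH16,GU1,19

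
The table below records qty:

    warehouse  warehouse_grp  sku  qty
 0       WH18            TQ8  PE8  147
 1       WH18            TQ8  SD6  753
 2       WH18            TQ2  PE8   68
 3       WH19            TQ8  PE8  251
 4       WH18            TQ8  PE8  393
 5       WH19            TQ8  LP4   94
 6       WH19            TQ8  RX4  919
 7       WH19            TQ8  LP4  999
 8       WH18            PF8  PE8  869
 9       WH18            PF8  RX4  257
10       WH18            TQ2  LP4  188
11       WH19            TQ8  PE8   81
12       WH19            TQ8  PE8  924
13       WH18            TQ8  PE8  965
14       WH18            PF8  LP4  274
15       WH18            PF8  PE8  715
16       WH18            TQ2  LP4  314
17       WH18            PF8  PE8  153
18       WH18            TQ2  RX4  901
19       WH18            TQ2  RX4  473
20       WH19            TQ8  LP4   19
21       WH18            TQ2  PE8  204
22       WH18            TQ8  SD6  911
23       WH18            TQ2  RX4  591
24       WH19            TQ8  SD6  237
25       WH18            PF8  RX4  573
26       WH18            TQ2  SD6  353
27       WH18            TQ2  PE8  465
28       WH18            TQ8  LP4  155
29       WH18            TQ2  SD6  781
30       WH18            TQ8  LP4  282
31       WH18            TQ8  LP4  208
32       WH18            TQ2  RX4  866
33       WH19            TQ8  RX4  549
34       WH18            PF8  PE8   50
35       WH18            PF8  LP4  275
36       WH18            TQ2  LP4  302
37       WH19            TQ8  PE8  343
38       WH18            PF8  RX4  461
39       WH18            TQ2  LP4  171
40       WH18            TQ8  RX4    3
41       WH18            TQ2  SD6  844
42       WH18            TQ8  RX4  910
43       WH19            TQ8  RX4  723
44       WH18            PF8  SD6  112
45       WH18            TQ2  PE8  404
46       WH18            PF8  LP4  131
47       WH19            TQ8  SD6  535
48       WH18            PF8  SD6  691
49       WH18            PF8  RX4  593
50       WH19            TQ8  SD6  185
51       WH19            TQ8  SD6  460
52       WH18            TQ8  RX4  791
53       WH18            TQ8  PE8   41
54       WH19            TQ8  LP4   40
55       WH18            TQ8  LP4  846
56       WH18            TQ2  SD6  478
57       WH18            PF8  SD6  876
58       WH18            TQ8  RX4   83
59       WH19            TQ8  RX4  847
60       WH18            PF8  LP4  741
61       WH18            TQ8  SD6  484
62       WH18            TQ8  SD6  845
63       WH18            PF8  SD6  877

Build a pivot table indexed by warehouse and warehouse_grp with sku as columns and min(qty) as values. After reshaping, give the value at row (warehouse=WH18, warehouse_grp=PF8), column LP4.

131

Rows with warehouse=WH18, warehouse_grp=PF8 and sku=LP4: qty values are 274, 275, 131, 741.
min(274, 275, 131, 741) = 131.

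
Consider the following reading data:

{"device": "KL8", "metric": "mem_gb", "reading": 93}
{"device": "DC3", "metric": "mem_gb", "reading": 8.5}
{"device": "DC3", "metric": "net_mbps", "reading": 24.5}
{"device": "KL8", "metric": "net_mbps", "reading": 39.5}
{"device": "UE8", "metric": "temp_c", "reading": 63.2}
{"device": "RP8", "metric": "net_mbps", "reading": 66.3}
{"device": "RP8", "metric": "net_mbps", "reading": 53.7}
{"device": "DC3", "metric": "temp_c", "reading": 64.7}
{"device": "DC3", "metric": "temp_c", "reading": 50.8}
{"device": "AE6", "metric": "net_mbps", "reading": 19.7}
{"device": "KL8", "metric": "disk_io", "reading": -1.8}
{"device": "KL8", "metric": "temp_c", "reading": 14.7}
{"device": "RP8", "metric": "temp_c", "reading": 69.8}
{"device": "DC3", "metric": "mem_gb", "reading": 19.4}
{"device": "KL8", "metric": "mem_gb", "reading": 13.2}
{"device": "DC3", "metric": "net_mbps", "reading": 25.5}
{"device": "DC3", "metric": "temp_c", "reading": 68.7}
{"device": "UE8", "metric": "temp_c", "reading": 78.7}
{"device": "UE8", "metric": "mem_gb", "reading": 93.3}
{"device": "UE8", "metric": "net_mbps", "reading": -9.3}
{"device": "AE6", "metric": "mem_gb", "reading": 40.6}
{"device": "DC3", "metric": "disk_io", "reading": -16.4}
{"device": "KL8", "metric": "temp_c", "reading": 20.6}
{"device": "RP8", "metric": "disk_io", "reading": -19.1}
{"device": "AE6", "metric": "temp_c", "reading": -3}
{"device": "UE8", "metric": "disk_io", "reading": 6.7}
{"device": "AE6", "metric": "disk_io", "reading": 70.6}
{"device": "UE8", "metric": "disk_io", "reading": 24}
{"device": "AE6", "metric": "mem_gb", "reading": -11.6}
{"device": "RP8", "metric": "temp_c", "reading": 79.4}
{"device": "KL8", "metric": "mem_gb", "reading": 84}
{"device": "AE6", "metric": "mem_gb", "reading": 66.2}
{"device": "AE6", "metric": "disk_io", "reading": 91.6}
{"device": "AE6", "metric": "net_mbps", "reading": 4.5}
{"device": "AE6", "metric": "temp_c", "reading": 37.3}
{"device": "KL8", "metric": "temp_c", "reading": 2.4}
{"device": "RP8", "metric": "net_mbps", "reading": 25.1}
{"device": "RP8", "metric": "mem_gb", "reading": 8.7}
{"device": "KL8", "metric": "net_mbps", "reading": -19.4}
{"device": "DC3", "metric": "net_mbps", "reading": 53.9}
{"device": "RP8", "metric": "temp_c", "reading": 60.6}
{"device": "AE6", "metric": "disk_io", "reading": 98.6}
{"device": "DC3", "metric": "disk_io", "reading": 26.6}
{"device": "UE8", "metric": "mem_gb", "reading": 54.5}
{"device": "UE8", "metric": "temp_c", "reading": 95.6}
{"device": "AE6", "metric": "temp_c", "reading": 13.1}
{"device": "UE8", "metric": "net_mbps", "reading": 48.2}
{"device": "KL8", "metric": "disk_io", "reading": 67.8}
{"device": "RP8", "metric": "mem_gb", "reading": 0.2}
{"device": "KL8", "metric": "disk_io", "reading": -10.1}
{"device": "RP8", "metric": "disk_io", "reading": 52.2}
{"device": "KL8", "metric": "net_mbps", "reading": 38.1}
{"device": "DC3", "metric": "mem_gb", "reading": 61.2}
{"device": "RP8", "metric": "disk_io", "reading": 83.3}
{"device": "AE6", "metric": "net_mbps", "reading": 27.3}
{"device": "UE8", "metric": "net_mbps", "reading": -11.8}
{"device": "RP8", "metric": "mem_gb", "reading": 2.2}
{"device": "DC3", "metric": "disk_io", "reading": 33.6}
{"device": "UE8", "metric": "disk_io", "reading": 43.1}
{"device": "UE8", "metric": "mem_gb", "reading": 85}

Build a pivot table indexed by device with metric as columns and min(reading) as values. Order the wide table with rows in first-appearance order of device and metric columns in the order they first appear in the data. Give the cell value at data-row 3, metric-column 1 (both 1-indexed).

With rows in first-appearance order of device, row 3 is device=UE8. metric columns in first-appearance order: mem_gb, net_mbps, temp_c, disk_io; column 1 is mem_gb.
Long rows with device=UE8, metric=mem_gb: min(93.3, 54.5, 85) = 54.5.

54.5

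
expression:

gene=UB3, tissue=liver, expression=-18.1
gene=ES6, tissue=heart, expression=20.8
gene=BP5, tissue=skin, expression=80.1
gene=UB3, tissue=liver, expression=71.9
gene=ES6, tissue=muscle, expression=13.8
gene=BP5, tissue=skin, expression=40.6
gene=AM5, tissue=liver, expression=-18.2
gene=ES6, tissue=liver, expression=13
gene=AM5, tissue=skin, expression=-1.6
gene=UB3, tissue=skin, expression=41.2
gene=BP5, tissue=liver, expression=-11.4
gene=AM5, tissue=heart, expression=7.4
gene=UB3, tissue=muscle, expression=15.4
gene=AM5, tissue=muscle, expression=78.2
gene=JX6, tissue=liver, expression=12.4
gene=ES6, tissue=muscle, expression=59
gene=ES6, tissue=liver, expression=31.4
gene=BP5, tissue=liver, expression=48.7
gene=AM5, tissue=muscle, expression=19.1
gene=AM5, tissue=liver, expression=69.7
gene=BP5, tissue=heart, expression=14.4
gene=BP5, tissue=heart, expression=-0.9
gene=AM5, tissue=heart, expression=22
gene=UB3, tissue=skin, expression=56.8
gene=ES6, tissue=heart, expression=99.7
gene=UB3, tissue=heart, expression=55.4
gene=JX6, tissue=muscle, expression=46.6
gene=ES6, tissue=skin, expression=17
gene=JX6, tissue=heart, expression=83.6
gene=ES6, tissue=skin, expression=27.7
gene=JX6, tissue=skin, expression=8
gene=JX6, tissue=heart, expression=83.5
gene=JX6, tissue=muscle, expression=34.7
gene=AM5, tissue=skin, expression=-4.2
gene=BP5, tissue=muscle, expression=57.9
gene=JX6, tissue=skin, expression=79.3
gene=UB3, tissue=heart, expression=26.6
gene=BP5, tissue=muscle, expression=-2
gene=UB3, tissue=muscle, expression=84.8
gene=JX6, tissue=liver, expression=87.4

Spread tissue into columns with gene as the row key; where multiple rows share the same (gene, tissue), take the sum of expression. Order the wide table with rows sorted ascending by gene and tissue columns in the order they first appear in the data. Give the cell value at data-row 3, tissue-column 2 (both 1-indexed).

With rows sorted ascending by gene, row 3 is gene=ES6. tissue columns in first-appearance order: liver, heart, skin, muscle; column 2 is heart.
Long rows with gene=ES6, tissue=heart: 20.8 + 99.7 = 120.5.

120.5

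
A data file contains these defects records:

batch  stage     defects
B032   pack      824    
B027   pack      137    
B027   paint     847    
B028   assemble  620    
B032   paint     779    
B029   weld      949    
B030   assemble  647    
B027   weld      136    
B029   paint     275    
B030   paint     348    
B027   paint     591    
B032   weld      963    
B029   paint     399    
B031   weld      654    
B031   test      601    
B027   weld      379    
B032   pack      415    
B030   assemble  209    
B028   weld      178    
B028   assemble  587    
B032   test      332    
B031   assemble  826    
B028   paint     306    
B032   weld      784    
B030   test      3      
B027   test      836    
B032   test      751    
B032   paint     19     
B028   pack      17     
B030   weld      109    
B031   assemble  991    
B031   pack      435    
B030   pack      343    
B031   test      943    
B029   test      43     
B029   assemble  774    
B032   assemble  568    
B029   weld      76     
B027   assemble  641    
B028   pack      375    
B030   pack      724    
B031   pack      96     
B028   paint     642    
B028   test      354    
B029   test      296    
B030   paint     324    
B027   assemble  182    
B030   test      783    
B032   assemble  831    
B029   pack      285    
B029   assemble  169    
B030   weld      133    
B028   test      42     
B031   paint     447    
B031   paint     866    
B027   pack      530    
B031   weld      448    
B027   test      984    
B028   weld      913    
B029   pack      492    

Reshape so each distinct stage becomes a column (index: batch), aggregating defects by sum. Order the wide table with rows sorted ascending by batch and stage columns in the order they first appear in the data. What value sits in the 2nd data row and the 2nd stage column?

948

With rows sorted ascending by batch, row 2 is batch=B028. stage columns in first-appearance order: pack, paint, assemble, weld, test; column 2 is paint.
Long rows with batch=B028, stage=paint: 306 + 642 = 948.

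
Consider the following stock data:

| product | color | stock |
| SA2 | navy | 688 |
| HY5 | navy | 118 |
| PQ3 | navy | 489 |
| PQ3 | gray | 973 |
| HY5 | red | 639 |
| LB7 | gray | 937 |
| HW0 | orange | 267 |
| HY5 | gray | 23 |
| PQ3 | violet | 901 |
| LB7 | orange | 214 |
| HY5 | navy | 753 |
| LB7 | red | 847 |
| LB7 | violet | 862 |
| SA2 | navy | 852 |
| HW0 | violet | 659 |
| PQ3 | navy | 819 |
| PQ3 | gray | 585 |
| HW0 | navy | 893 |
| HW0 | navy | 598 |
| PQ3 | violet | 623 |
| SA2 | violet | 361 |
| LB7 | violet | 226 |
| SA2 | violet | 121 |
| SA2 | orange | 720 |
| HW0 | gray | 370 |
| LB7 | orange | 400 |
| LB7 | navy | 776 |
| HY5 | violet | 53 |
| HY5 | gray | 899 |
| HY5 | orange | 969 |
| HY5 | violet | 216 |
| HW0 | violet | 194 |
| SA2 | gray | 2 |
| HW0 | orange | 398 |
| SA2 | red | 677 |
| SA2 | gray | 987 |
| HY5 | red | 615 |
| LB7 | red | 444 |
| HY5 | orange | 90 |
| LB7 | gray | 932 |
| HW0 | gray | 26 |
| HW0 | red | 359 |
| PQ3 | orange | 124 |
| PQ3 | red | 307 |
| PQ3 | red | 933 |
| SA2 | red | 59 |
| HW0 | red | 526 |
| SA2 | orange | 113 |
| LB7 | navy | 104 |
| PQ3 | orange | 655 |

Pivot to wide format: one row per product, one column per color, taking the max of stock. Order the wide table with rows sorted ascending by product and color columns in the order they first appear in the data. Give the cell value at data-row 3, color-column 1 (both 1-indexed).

With rows sorted ascending by product, row 3 is product=LB7. color columns in first-appearance order: navy, gray, red, orange, violet; column 1 is navy.
Long rows with product=LB7, color=navy: max(776, 104) = 776.

776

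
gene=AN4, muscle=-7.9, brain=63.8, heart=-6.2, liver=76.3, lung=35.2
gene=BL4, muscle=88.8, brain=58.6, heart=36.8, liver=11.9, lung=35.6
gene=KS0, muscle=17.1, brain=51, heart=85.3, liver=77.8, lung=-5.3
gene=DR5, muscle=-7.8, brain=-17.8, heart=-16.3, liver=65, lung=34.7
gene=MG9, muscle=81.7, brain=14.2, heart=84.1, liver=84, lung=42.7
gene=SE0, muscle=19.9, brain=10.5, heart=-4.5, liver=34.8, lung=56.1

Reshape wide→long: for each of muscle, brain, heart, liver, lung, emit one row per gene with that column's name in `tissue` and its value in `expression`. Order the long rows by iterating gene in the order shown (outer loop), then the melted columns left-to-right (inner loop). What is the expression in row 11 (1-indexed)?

30 rows total (6 × 5). Row 11: index ⌊(11-1)/5⌋ = 2 into gene → KS0; (11-1) mod 5 = 0 into the melted columns → muscle.
So row 11 is (KS0, muscle, 17.1); expression = 17.1.

17.1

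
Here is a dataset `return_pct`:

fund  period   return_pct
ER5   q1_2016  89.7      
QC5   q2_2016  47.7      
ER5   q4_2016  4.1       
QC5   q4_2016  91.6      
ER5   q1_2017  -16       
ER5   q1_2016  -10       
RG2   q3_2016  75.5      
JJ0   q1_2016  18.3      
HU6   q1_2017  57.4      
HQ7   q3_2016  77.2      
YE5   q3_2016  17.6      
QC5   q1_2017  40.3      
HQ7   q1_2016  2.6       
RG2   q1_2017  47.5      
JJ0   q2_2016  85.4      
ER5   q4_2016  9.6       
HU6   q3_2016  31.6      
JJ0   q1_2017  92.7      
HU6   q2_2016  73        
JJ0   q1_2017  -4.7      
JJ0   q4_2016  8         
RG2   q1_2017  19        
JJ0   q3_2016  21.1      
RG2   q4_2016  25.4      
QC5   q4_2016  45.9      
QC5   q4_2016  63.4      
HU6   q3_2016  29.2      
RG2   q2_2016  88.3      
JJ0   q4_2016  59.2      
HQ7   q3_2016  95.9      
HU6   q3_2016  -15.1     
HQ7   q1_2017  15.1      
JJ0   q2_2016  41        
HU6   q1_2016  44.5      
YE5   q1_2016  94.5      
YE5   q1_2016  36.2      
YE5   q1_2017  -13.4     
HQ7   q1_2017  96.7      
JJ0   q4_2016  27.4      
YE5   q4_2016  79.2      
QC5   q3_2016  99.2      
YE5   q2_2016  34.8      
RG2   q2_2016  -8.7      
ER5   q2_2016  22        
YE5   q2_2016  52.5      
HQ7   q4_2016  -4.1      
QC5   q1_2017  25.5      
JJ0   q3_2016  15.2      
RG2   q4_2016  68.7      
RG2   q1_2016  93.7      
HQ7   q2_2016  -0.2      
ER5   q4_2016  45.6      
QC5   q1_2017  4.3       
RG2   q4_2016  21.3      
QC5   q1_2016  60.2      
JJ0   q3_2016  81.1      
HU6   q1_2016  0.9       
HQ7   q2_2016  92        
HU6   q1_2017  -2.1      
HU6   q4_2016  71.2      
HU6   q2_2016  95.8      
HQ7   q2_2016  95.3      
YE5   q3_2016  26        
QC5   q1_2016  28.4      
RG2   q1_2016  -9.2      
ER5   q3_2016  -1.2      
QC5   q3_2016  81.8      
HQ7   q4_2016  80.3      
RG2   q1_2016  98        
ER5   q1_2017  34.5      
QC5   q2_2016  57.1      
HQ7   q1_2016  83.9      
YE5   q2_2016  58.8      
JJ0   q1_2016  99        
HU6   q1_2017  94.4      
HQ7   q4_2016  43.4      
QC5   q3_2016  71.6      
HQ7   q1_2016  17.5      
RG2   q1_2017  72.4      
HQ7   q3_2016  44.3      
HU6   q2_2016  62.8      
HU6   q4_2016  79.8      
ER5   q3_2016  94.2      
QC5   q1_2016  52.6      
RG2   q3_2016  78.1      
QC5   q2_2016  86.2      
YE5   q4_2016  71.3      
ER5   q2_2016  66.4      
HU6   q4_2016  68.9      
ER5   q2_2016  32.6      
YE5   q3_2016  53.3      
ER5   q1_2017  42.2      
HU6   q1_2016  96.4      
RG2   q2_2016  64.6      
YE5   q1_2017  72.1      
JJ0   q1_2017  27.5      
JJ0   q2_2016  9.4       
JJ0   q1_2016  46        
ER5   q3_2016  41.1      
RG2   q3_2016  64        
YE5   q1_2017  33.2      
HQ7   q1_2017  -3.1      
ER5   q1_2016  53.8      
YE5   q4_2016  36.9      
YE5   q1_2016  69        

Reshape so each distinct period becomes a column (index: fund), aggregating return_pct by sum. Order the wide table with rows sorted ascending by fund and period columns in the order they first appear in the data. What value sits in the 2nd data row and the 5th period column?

With rows sorted ascending by fund, row 2 is fund=HQ7. period columns in first-appearance order: q1_2016, q2_2016, q4_2016, q1_2017, q3_2016; column 5 is q3_2016.
Long rows with fund=HQ7, period=q3_2016: 77.2 + 95.9 + 44.3 = 217.4.

217.4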